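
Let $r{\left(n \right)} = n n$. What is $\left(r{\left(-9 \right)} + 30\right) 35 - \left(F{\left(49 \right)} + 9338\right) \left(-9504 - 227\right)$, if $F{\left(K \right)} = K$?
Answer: $91348782$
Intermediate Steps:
$r{\left(n \right)} = n^{2}$
$\left(r{\left(-9 \right)} + 30\right) 35 - \left(F{\left(49 \right)} + 9338\right) \left(-9504 - 227\right) = \left(\left(-9\right)^{2} + 30\right) 35 - \left(49 + 9338\right) \left(-9504 - 227\right) = \left(81 + 30\right) 35 - 9387 \left(-9731\right) = 111 \cdot 35 - -91344897 = 3885 + 91344897 = 91348782$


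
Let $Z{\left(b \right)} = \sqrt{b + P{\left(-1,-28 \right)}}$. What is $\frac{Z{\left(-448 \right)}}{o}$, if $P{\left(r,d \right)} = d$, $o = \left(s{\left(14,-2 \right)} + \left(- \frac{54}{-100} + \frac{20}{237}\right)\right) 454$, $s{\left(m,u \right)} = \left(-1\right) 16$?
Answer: $- \frac{11850 i \sqrt{119}}{41359627} \approx - 0.0031255 i$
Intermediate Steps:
$s{\left(m,u \right)} = -16$
$o = - \frac{41359627}{5925}$ ($o = \left(-16 + \left(- \frac{54}{-100} + \frac{20}{237}\right)\right) 454 = \left(-16 + \left(\left(-54\right) \left(- \frac{1}{100}\right) + 20 \cdot \frac{1}{237}\right)\right) 454 = \left(-16 + \left(\frac{27}{50} + \frac{20}{237}\right)\right) 454 = \left(-16 + \frac{7399}{11850}\right) 454 = \left(- \frac{182201}{11850}\right) 454 = - \frac{41359627}{5925} \approx -6980.5$)
$Z{\left(b \right)} = \sqrt{-28 + b}$ ($Z{\left(b \right)} = \sqrt{b - 28} = \sqrt{-28 + b}$)
$\frac{Z{\left(-448 \right)}}{o} = \frac{\sqrt{-28 - 448}}{- \frac{41359627}{5925}} = \sqrt{-476} \left(- \frac{5925}{41359627}\right) = 2 i \sqrt{119} \left(- \frac{5925}{41359627}\right) = - \frac{11850 i \sqrt{119}}{41359627}$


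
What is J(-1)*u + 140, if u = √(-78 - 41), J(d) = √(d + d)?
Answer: 140 - √238 ≈ 124.57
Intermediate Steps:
J(d) = √2*√d (J(d) = √(2*d) = √2*√d)
u = I*√119 (u = √(-119) = I*√119 ≈ 10.909*I)
J(-1)*u + 140 = (√2*√(-1))*(I*√119) + 140 = (√2*I)*(I*√119) + 140 = (I*√2)*(I*√119) + 140 = -√238 + 140 = 140 - √238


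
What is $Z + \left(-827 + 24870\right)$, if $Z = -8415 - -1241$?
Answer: $16869$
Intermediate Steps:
$Z = -7174$ ($Z = -8415 + 1241 = -7174$)
$Z + \left(-827 + 24870\right) = -7174 + \left(-827 + 24870\right) = -7174 + 24043 = 16869$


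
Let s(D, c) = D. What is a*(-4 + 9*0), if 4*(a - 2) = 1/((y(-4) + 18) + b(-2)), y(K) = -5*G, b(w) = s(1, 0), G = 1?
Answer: -113/14 ≈ -8.0714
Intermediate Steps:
b(w) = 1
y(K) = -5 (y(K) = -5*1 = -5)
a = 113/56 (a = 2 + 1/(4*((-5 + 18) + 1)) = 2 + 1/(4*(13 + 1)) = 2 + (¼)/14 = 2 + (¼)*(1/14) = 2 + 1/56 = 113/56 ≈ 2.0179)
a*(-4 + 9*0) = 113*(-4 + 9*0)/56 = 113*(-4 + 0)/56 = (113/56)*(-4) = -113/14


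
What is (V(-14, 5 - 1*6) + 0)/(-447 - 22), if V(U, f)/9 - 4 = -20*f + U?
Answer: -90/469 ≈ -0.19190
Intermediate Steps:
V(U, f) = 36 - 180*f + 9*U (V(U, f) = 36 + 9*(-20*f + U) = 36 + 9*(U - 20*f) = 36 + (-180*f + 9*U) = 36 - 180*f + 9*U)
(V(-14, 5 - 1*6) + 0)/(-447 - 22) = ((36 - 180*(5 - 1*6) + 9*(-14)) + 0)/(-447 - 22) = ((36 - 180*(5 - 6) - 126) + 0)/(-469) = ((36 - 180*(-1) - 126) + 0)*(-1/469) = ((36 + 180 - 126) + 0)*(-1/469) = (90 + 0)*(-1/469) = 90*(-1/469) = -90/469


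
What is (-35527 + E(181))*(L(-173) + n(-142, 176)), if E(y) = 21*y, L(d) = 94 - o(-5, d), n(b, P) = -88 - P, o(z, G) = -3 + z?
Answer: 5139612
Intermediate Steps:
L(d) = 102 (L(d) = 94 - (-3 - 5) = 94 - 1*(-8) = 94 + 8 = 102)
(-35527 + E(181))*(L(-173) + n(-142, 176)) = (-35527 + 21*181)*(102 + (-88 - 1*176)) = (-35527 + 3801)*(102 + (-88 - 176)) = -31726*(102 - 264) = -31726*(-162) = 5139612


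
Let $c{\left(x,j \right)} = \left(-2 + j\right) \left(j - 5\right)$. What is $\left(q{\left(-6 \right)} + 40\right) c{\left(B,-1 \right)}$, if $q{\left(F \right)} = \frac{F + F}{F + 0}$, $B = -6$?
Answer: $756$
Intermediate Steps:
$c{\left(x,j \right)} = \left(-5 + j\right) \left(-2 + j\right)$ ($c{\left(x,j \right)} = \left(-2 + j\right) \left(-5 + j\right) = \left(-5 + j\right) \left(-2 + j\right)$)
$q{\left(F \right)} = 2$ ($q{\left(F \right)} = \frac{2 F}{F} = 2$)
$\left(q{\left(-6 \right)} + 40\right) c{\left(B,-1 \right)} = \left(2 + 40\right) \left(10 + \left(-1\right)^{2} - -7\right) = 42 \left(10 + 1 + 7\right) = 42 \cdot 18 = 756$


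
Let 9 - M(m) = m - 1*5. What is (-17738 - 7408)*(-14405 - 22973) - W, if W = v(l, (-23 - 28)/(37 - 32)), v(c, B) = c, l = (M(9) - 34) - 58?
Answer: 939907275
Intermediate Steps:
M(m) = 14 - m (M(m) = 9 - (m - 1*5) = 9 - (m - 5) = 9 - (-5 + m) = 9 + (5 - m) = 14 - m)
l = -87 (l = ((14 - 1*9) - 34) - 58 = ((14 - 9) - 34) - 58 = (5 - 34) - 58 = -29 - 58 = -87)
W = -87
(-17738 - 7408)*(-14405 - 22973) - W = (-17738 - 7408)*(-14405 - 22973) - 1*(-87) = -25146*(-37378) + 87 = 939907188 + 87 = 939907275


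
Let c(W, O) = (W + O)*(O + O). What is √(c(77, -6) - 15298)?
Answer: 5*I*√646 ≈ 127.08*I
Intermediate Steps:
c(W, O) = 2*O*(O + W) (c(W, O) = (O + W)*(2*O) = 2*O*(O + W))
√(c(77, -6) - 15298) = √(2*(-6)*(-6 + 77) - 15298) = √(2*(-6)*71 - 15298) = √(-852 - 15298) = √(-16150) = 5*I*√646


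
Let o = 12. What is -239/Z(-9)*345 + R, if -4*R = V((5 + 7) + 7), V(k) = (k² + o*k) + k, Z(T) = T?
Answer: 27029/3 ≈ 9009.7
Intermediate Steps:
V(k) = k² + 13*k (V(k) = (k² + 12*k) + k = k² + 13*k)
R = -152 (R = -((5 + 7) + 7)*(13 + ((5 + 7) + 7))/4 = -(12 + 7)*(13 + (12 + 7))/4 = -19*(13 + 19)/4 = -19*32/4 = -¼*608 = -152)
-239/Z(-9)*345 + R = -239/(-9)*345 - 152 = -239*(-⅑)*345 - 152 = (239/9)*345 - 152 = 27485/3 - 152 = 27029/3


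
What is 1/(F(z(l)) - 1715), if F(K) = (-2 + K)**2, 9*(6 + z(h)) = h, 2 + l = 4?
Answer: -81/134015 ≈ -0.00060441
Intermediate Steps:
l = 2 (l = -2 + 4 = 2)
z(h) = -6 + h/9
1/(F(z(l)) - 1715) = 1/((-2 + (-6 + (1/9)*2))**2 - 1715) = 1/((-2 + (-6 + 2/9))**2 - 1715) = 1/((-2 - 52/9)**2 - 1715) = 1/((-70/9)**2 - 1715) = 1/(4900/81 - 1715) = 1/(-134015/81) = -81/134015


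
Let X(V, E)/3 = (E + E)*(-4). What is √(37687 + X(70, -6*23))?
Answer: √40999 ≈ 202.48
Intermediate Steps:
X(V, E) = -24*E (X(V, E) = 3*((E + E)*(-4)) = 3*((2*E)*(-4)) = 3*(-8*E) = -24*E)
√(37687 + X(70, -6*23)) = √(37687 - (-144)*23) = √(37687 - 24*(-138)) = √(37687 + 3312) = √40999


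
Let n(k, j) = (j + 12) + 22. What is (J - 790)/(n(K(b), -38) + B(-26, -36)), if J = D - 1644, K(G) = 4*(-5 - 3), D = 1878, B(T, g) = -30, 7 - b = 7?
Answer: 278/17 ≈ 16.353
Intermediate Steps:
b = 0 (b = 7 - 1*7 = 7 - 7 = 0)
K(G) = -32 (K(G) = 4*(-8) = -32)
n(k, j) = 34 + j (n(k, j) = (12 + j) + 22 = 34 + j)
J = 234 (J = 1878 - 1644 = 234)
(J - 790)/(n(K(b), -38) + B(-26, -36)) = (234 - 790)/((34 - 38) - 30) = -556/(-4 - 30) = -556/(-34) = -556*(-1/34) = 278/17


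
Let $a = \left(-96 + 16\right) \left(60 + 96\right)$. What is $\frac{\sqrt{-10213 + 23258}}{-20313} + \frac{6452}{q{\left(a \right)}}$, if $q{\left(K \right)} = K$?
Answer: $- \frac{1613}{3120} - \frac{\sqrt{13045}}{20313} \approx -0.52261$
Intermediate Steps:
$a = -12480$ ($a = \left(-80\right) 156 = -12480$)
$\frac{\sqrt{-10213 + 23258}}{-20313} + \frac{6452}{q{\left(a \right)}} = \frac{\sqrt{-10213 + 23258}}{-20313} + \frac{6452}{-12480} = \sqrt{13045} \left(- \frac{1}{20313}\right) + 6452 \left(- \frac{1}{12480}\right) = - \frac{\sqrt{13045}}{20313} - \frac{1613}{3120} = - \frac{1613}{3120} - \frac{\sqrt{13045}}{20313}$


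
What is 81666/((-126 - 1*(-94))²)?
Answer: 40833/512 ≈ 79.752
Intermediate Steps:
81666/((-126 - 1*(-94))²) = 81666/((-126 + 94)²) = 81666/((-32)²) = 81666/1024 = 81666*(1/1024) = 40833/512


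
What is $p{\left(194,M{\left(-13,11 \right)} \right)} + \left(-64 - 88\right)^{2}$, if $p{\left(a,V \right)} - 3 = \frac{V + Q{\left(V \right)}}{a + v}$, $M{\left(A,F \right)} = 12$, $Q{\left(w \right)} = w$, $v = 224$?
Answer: $\frac{4829375}{209} \approx 23107.0$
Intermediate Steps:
$p{\left(a,V \right)} = 3 + \frac{2 V}{224 + a}$ ($p{\left(a,V \right)} = 3 + \frac{V + V}{a + 224} = 3 + \frac{2 V}{224 + a}$)
$p{\left(194,M{\left(-13,11 \right)} \right)} + \left(-64 - 88\right)^{2} = \frac{672 + 2 \cdot 12 + 3 \cdot 194}{224 + 194} + \left(-64 - 88\right)^{2} = \frac{672 + 24 + 582}{418} + \left(-152\right)^{2} = \frac{1}{418} \cdot 1278 + 23104 = \frac{639}{209} + 23104 = \frac{4829375}{209}$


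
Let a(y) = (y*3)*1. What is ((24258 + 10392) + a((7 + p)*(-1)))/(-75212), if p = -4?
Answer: -34641/75212 ≈ -0.46058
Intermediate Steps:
a(y) = 3*y (a(y) = (3*y)*1 = 3*y)
((24258 + 10392) + a((7 + p)*(-1)))/(-75212) = ((24258 + 10392) + 3*((7 - 4)*(-1)))/(-75212) = (34650 + 3*(3*(-1)))*(-1/75212) = (34650 + 3*(-3))*(-1/75212) = (34650 - 9)*(-1/75212) = 34641*(-1/75212) = -34641/75212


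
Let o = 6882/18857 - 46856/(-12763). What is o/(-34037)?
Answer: -971398558/8191749153967 ≈ -0.00011858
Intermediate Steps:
o = 971398558/240671891 (o = 6882*(1/18857) - 46856*(-1/12763) = 6882/18857 + 46856/12763 = 971398558/240671891 ≈ 4.0362)
o/(-34037) = (971398558/240671891)/(-34037) = (971398558/240671891)*(-1/34037) = -971398558/8191749153967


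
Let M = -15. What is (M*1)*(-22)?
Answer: 330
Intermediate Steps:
(M*1)*(-22) = -15*1*(-22) = -15*(-22) = 330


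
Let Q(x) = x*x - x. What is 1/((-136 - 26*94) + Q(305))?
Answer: 1/90140 ≈ 1.1094e-5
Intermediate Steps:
Q(x) = x**2 - x
1/((-136 - 26*94) + Q(305)) = 1/((-136 - 26*94) + 305*(-1 + 305)) = 1/((-136 - 2444) + 305*304) = 1/(-2580 + 92720) = 1/90140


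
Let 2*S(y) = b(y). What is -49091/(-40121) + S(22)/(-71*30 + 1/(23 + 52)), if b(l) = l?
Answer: 7809138334/6409289629 ≈ 1.2184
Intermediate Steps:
S(y) = y/2
-49091/(-40121) + S(22)/(-71*30 + 1/(23 + 52)) = -49091/(-40121) + ((1/2)*22)/(-71*30 + 1/(23 + 52)) = -49091*(-1/40121) + 11/(-2130 + 1/75) = 49091/40121 + 11/(-2130 + 1/75) = 49091/40121 + 11/(-159749/75) = 49091/40121 + 11*(-75/159749) = 49091/40121 - 825/159749 = 7809138334/6409289629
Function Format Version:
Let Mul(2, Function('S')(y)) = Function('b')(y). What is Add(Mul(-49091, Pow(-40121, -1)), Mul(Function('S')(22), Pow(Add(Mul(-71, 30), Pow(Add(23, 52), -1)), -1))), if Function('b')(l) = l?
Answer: Rational(7809138334, 6409289629) ≈ 1.2184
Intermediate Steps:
Function('S')(y) = Mul(Rational(1, 2), y)
Add(Mul(-49091, Pow(-40121, -1)), Mul(Function('S')(22), Pow(Add(Mul(-71, 30), Pow(Add(23, 52), -1)), -1))) = Add(Mul(-49091, Pow(-40121, -1)), Mul(Mul(Rational(1, 2), 22), Pow(Add(Mul(-71, 30), Pow(Add(23, 52), -1)), -1))) = Add(Mul(-49091, Rational(-1, 40121)), Mul(11, Pow(Add(-2130, Pow(75, -1)), -1))) = Add(Rational(49091, 40121), Mul(11, Pow(Add(-2130, Rational(1, 75)), -1))) = Add(Rational(49091, 40121), Mul(11, Pow(Rational(-159749, 75), -1))) = Add(Rational(49091, 40121), Mul(11, Rational(-75, 159749))) = Add(Rational(49091, 40121), Rational(-825, 159749)) = Rational(7809138334, 6409289629)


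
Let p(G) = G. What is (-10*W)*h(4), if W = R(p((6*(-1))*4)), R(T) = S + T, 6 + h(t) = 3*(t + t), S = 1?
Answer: 4140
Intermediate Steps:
h(t) = -6 + 6*t (h(t) = -6 + 3*(t + t) = -6 + 3*(2*t) = -6 + 6*t)
R(T) = 1 + T
W = -23 (W = 1 + (6*(-1))*4 = 1 - 6*4 = 1 - 24 = -23)
(-10*W)*h(4) = (-10*(-23))*(-6 + 6*4) = 230*(-6 + 24) = 230*18 = 4140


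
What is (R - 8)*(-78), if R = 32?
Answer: -1872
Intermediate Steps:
(R - 8)*(-78) = (32 - 8)*(-78) = 24*(-78) = -1872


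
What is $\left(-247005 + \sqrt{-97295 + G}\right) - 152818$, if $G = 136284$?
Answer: $-399823 + \sqrt{38989} \approx -3.9963 \cdot 10^{5}$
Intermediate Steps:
$\left(-247005 + \sqrt{-97295 + G}\right) - 152818 = \left(-247005 + \sqrt{-97295 + 136284}\right) - 152818 = \left(-247005 + \sqrt{38989}\right) - 152818 = -399823 + \sqrt{38989}$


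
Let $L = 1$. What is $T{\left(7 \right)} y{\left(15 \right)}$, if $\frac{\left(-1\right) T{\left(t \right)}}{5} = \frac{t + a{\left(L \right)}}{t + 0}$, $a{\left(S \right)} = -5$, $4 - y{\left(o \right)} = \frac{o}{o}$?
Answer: $- \frac{30}{7} \approx -4.2857$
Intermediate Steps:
$y{\left(o \right)} = 3$ ($y{\left(o \right)} = 4 - \frac{o}{o} = 4 - 1 = 3$)
$T{\left(t \right)} = - \frac{5 \left(-5 + t\right)}{t}$ ($T{\left(t \right)} = - 5 \frac{t - 5}{t + 0} = - 5 \frac{-5 + t}{t} = - \frac{5 \left(-5 + t\right)}{t}$)
$T{\left(7 \right)} y{\left(15 \right)} = \left(-5 + \frac{25}{7}\right) 3 = \left(- \frac{10}{7}\right) 3 = - \frac{30}{7}$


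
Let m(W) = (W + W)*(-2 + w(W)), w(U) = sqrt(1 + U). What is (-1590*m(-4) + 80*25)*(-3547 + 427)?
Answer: 73132800 - 39686400*I*sqrt(3) ≈ 7.3133e+7 - 6.8739e+7*I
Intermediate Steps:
m(W) = 2*W*(-2 + sqrt(1 + W)) (m(W) = (W + W)*(-2 + sqrt(1 + W)) = (2*W)*(-2 + sqrt(1 + W)) = 2*W*(-2 + sqrt(1 + W)))
(-1590*m(-4) + 80*25)*(-3547 + 427) = (-3180*(-4)*(-2 + sqrt(1 - 4)) + 80*25)*(-3547 + 427) = (-3180*(-4)*(-2 + sqrt(-3)) + 2000)*(-3120) = (-3180*(-4)*(-2 + I*sqrt(3)) + 2000)*(-3120) = (-1590*(16 - 8*I*sqrt(3)) + 2000)*(-3120) = ((-25440 + 12720*I*sqrt(3)) + 2000)*(-3120) = (-23440 + 12720*I*sqrt(3))*(-3120) = 73132800 - 39686400*I*sqrt(3)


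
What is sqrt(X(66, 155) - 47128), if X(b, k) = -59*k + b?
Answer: I*sqrt(56207) ≈ 237.08*I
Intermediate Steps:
X(b, k) = b - 59*k
sqrt(X(66, 155) - 47128) = sqrt((66 - 59*155) - 47128) = sqrt((66 - 9145) - 47128) = sqrt(-9079 - 47128) = sqrt(-56207) = I*sqrt(56207)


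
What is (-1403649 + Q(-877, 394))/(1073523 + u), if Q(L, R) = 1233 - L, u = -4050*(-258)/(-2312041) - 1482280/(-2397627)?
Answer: -7769308008345002073/5950981123605959941 ≈ -1.3056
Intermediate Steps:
u = 921811681180/5543411926707 (u = 1044900*(-1/2312041) - 1482280*(-1/2397627) = -1044900/2312041 + 1482280/2397627 = 921811681180/5543411926707 ≈ 0.16629)
(-1403649 + Q(-877, 394))/(1073523 + u) = (-1403649 + (1233 - 1*(-877)))/(1073523 + 921811681180/5543411926707) = (-1403649 + (1233 + 877))/(5950981123605959941/5543411926707) = (-1403649 + 2110)*(5543411926707/5950981123605959941) = -1401539*5543411926707/5950981123605959941 = -7769308008345002073/5950981123605959941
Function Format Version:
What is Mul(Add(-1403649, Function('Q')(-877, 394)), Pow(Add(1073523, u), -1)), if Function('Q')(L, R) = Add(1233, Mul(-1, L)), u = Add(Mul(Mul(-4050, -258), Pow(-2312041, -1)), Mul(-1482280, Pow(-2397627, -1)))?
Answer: Rational(-7769308008345002073, 5950981123605959941) ≈ -1.3056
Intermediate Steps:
u = Rational(921811681180, 5543411926707) (u = Add(Mul(1044900, Rational(-1, 2312041)), Mul(-1482280, Rational(-1, 2397627))) = Add(Rational(-1044900, 2312041), Rational(1482280, 2397627)) = Rational(921811681180, 5543411926707) ≈ 0.16629)
Mul(Add(-1403649, Function('Q')(-877, 394)), Pow(Add(1073523, u), -1)) = Mul(Add(-1403649, Add(1233, Mul(-1, -877))), Pow(Add(1073523, Rational(921811681180, 5543411926707)), -1)) = Mul(Add(-1403649, Add(1233, 877)), Pow(Rational(5950981123605959941, 5543411926707), -1)) = Mul(Add(-1403649, 2110), Rational(5543411926707, 5950981123605959941)) = Mul(-1401539, Rational(5543411926707, 5950981123605959941)) = Rational(-7769308008345002073, 5950981123605959941)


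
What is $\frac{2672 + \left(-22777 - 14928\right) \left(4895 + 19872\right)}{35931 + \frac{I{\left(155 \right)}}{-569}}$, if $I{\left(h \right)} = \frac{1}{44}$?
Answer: $- \frac{23379544709268}{899568515} \approx -25990.0$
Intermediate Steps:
$I{\left(h \right)} = \frac{1}{44}$
$\frac{2672 + \left(-22777 - 14928\right) \left(4895 + 19872\right)}{35931 + \frac{I{\left(155 \right)}}{-569}} = \frac{2672 + \left(-22777 - 14928\right) \left(4895 + 19872\right)}{35931 + \frac{1}{44 \left(-569\right)}} = \frac{2672 - 933839735}{35931 + \frac{1}{44} \left(- \frac{1}{569}\right)} = \frac{2672 - 933839735}{35931 - \frac{1}{25036}} = - \frac{933837063}{\frac{899568515}{25036}} = \left(-933837063\right) \frac{25036}{899568515} = - \frac{23379544709268}{899568515}$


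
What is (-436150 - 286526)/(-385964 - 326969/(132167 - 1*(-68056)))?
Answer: 144696356748/77279196941 ≈ 1.8724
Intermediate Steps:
(-436150 - 286526)/(-385964 - 326969/(132167 - 1*(-68056))) = -722676/(-385964 - 326969/(132167 + 68056)) = -722676/(-385964 - 326969/200223) = -722676/(-77279196941/200223) = -722676*(-200223/77279196941) = 144696356748/77279196941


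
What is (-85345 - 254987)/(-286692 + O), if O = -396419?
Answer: 340332/683111 ≈ 0.49821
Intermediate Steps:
(-85345 - 254987)/(-286692 + O) = (-85345 - 254987)/(-286692 - 396419) = -340332/(-683111) = -340332*(-1/683111) = 340332/683111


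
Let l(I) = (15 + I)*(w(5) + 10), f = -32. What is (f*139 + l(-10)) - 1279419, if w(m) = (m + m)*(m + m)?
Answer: -1283317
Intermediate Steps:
w(m) = 4*m**2 (w(m) = (2*m)*(2*m) = 4*m**2)
l(I) = 1650 + 110*I (l(I) = (15 + I)*(4*5**2 + 10) = (15 + I)*(4*25 + 10) = (15 + I)*(100 + 10) = (15 + I)*110 = 1650 + 110*I)
(f*139 + l(-10)) - 1279419 = (-32*139 + (1650 + 110*(-10))) - 1279419 = (-4448 + (1650 - 1100)) - 1279419 = (-4448 + 550) - 1279419 = -3898 - 1279419 = -1283317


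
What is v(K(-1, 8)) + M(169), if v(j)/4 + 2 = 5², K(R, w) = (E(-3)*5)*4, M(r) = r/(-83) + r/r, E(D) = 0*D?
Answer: 7550/83 ≈ 90.964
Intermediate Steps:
E(D) = 0
M(r) = 1 - r/83 (M(r) = r*(-1/83) + 1 = -r/83 + 1 = 1 - r/83)
K(R, w) = 0 (K(R, w) = (0*5)*4 = 0*4 = 0)
v(j) = 92 (v(j) = -8 + 4*5² = -8 + 4*25 = -8 + 100 = 92)
v(K(-1, 8)) + M(169) = 92 + (1 - 1/83*169) = 92 + (1 - 169/83) = 92 - 86/83 = 7550/83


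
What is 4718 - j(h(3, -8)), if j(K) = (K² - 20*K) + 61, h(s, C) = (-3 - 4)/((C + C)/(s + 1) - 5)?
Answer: 378428/81 ≈ 4672.0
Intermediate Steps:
h(s, C) = -7/(-5 + 2*C/(1 + s)) (h(s, C) = -7/((2*C)/(1 + s) - 5) = -7/(2*C/(1 + s) - 5) = -7/(-5 + 2*C/(1 + s)))
j(K) = 61 + K² - 20*K
4718 - j(h(3, -8)) = 4718 - (61 + (7*(1 + 3)/(5 - 2*(-8) + 5*3))² - 140*(1 + 3)/(5 - 2*(-8) + 5*3)) = 4718 - (61 + (7*4/(5 + 16 + 15))² - 140*4/(5 + 16 + 15)) = 4718 - (61 + (7*4/36)² - 140*4/36) = 4718 - (61 + (7*(1/36)*4)² - 140*4/36) = 4718 - (61 + (7/9)² - 20*7/9) = 4718 - (61 + 49/81 - 140/9) = 4718 - 1*3730/81 = 4718 - 3730/81 = 378428/81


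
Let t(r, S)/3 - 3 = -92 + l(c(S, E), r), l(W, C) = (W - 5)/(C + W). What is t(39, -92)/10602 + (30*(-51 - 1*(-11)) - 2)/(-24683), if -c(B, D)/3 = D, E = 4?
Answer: 27479788/1177601247 ≈ 0.023335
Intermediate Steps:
c(B, D) = -3*D
l(W, C) = (-5 + W)/(C + W)
t(r, S) = -267 - 51/(-12 + r) (t(r, S) = 9 + 3*(-92 + (-5 - 3*4)/(r - 3*4)) = 9 + 3*(-92 + (-5 - 12)/(r - 12)) = 9 + 3*(-92 - 17/(-12 + r)) = 9 + (-276 - 51/(-12 + r)) = -267 - 51/(-12 + r))
t(39, -92)/10602 + (30*(-51 - 1*(-11)) - 2)/(-24683) = (3*(1051 - 89*39)/(-12 + 39))/10602 + (30*(-51 - 1*(-11)) - 2)/(-24683) = (3*(1051 - 3471)/27)*(1/10602) + (30*(-51 + 11) - 2)*(-1/24683) = (3*(1/27)*(-2420))*(1/10602) + (30*(-40) - 2)*(-1/24683) = -2420/9*1/10602 + (-1200 - 2)*(-1/24683) = -1210/47709 - 1202*(-1/24683) = -1210/47709 + 1202/24683 = 27479788/1177601247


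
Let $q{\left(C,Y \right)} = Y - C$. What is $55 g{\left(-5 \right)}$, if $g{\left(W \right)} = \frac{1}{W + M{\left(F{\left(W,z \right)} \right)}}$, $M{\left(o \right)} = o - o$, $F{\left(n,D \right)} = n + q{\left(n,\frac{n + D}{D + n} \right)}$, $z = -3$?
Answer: $-11$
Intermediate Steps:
$F{\left(n,D \right)} = 1$ ($F{\left(n,D \right)} = n - \left(n - \frac{n + D}{D + n}\right) = n - \left(n - \frac{D + n}{D + n}\right) = n - \left(-1 + n\right) = 1$)
$M{\left(o \right)} = 0$
$g{\left(W \right)} = \frac{1}{W}$ ($g{\left(W \right)} = \frac{1}{W + 0} = \frac{1}{W}$)
$55 g{\left(-5 \right)} = \frac{55}{-5} = 55 \left(- \frac{1}{5}\right) = -11$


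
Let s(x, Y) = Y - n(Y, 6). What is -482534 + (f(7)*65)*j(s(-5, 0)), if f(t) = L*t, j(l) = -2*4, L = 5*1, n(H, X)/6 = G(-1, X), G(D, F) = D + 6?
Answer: -500734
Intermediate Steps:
G(D, F) = 6 + D
n(H, X) = 30 (n(H, X) = 6*(6 - 1) = 6*5 = 30)
L = 5
s(x, Y) = -30 + Y (s(x, Y) = Y - 1*30 = Y - 30 = -30 + Y)
j(l) = -8
f(t) = 5*t
-482534 + (f(7)*65)*j(s(-5, 0)) = -482534 + ((5*7)*65)*(-8) = -482534 + (35*65)*(-8) = -482534 + 2275*(-8) = -482534 - 18200 = -500734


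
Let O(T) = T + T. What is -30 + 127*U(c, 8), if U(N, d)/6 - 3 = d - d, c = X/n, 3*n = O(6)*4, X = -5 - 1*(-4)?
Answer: 2256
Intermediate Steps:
O(T) = 2*T
X = -1 (X = -5 + 4 = -1)
n = 16 (n = ((2*6)*4)/3 = (12*4)/3 = (1/3)*48 = 16)
c = -1/16 ≈ -0.062500
U(N, d) = 18 (U(N, d) = 18 + 6*(d - d) = 18 + 6*0 = 18 + 0 = 18)
-30 + 127*U(c, 8) = -30 + 127*18 = -30 + 2286 = 2256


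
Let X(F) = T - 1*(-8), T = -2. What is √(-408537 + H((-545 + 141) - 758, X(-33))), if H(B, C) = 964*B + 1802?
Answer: I*√1526903 ≈ 1235.7*I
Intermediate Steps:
X(F) = 6 (X(F) = -2 - 1*(-8) = -2 + 8 = 6)
H(B, C) = 1802 + 964*B
√(-408537 + H((-545 + 141) - 758, X(-33))) = √(-408537 + (1802 + 964*((-545 + 141) - 758))) = √(-408537 + (1802 + 964*(-404 - 758))) = √(-408537 + (1802 + 964*(-1162))) = √(-408537 + (1802 - 1120168)) = √(-408537 - 1118366) = √(-1526903) = I*√1526903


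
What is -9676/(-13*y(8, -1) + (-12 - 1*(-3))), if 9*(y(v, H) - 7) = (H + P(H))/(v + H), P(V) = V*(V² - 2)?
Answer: 2419/25 ≈ 96.760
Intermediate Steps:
P(V) = V*(-2 + V²)
y(v, H) = 7 + (H + H*(-2 + H²))/(9*(H + v)) (y(v, H) = 7 + ((H + H*(-2 + H²))/(v + H))/9 = 7 + ((H + H*(-2 + H²))/(H + v))/9 = 7 + (H + H*(-2 + H²))/(9*(H + v)))
-9676/(-13*y(8, -1) + (-12 - 1*(-3))) = -9676/(-13*((-1)³ + 62*(-1) + 63*8)/(9*(-1 + 8)) + (-12 - 1*(-3))) = -9676/(-13*(-1 - 62 + 504)/(9*7) + (-12 + 3)) = -9676/(-13*441/(9*7) - 9) = -9676/(-13*7 - 9) = -9676/(-91 - 9) = -9676/(-100) = -9676*(-1/100) = 2419/25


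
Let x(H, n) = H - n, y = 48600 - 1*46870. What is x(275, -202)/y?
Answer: 477/1730 ≈ 0.27572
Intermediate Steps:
y = 1730 (y = 48600 - 46870 = 1730)
x(275, -202)/y = (275 - 1*(-202))/1730 = (275 + 202)*(1/1730) = 477*(1/1730) = 477/1730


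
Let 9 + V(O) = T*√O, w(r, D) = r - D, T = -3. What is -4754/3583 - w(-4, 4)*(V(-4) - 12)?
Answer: -606698/3583 - 48*I ≈ -169.33 - 48.0*I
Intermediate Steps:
V(O) = -9 - 3*√O
-4754/3583 - w(-4, 4)*(V(-4) - 12) = -4754/3583 - (-4 - 1*4)*((-9 - 6*I) - 12) = -4754*1/3583 - (-4 - 4)*((-9 - 6*I) - 12) = -4754/3583 - (-8)*((-9 - 6*I) - 12) = -4754/3583 - (-8)*(-21 - 6*I) = -4754/3583 - (168 + 48*I) = -4754/3583 + (-168 - 48*I) = -606698/3583 - 48*I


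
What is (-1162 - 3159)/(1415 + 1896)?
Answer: -4321/3311 ≈ -1.3050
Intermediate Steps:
(-1162 - 3159)/(1415 + 1896) = -4321/3311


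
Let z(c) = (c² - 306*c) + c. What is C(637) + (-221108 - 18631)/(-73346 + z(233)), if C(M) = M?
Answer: 57647453/90122 ≈ 639.66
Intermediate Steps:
z(c) = c² - 305*c
C(637) + (-221108 - 18631)/(-73346 + z(233)) = 637 + (-221108 - 18631)/(-73346 + 233*(-305 + 233)) = 637 - 239739/(-73346 + 233*(-72)) = 637 - 239739/(-73346 - 16776) = 637 - 239739/(-90122) = 637 - 239739*(-1/90122) = 637 + 239739/90122 = 57647453/90122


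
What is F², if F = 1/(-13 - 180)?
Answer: 1/37249 ≈ 2.6846e-5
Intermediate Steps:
F = -1/193 (F = 1/(-193) = -1/193 ≈ -0.0051813)
F² = (-1/193)² = 1/37249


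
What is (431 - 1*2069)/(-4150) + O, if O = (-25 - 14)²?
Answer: 3156894/2075 ≈ 1521.4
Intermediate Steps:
O = 1521 (O = (-39)² = 1521)
(431 - 1*2069)/(-4150) + O = (431 - 1*2069)/(-4150) + 1521 = (431 - 2069)*(-1/4150) + 1521 = -1638*(-1/4150) + 1521 = 819/2075 + 1521 = 3156894/2075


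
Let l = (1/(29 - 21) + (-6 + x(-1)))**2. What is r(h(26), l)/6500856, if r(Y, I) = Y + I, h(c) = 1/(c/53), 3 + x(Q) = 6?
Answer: 8573/5408712192 ≈ 1.5850e-6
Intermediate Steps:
x(Q) = 3 (x(Q) = -3 + 6 = 3)
h(c) = 53/c (h(c) = 1/(c*(1/53)) = 1/(c/53) = 53/c)
l = 529/64 (l = (1/(29 - 21) + (-6 + 3))**2 = (1/8 - 3)**2 = (-23/8)**2 = 529/64 ≈ 8.2656)
r(Y, I) = I + Y
r(h(26), l)/6500856 = (529/64 + 53/26)/6500856 = (529/64 + 53*(1/26))*(1/6500856) = (529/64 + 53/26)*(1/6500856) = (8573/832)*(1/6500856) = 8573/5408712192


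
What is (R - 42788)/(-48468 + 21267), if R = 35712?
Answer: 7076/27201 ≈ 0.26014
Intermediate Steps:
(R - 42788)/(-48468 + 21267) = (35712 - 42788)/(-48468 + 21267) = -7076/(-27201) = -7076*(-1/27201) = 7076/27201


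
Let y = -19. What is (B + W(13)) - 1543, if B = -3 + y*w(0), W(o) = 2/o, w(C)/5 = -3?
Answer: -16391/13 ≈ -1260.8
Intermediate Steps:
w(C) = -15 (w(C) = 5*(-3) = -15)
B = 282 (B = -3 - 19*(-15) = -3 + 285 = 282)
(B + W(13)) - 1543 = (282 + 2/13) - 1543 = 3668/13 - 1543 = -16391/13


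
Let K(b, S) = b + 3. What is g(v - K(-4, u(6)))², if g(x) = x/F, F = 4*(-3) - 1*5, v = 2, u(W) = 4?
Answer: 9/289 ≈ 0.031142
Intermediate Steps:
K(b, S) = 3 + b
F = -17 (F = -12 - 5 = -17)
g(x) = -x/17 (g(x) = x/(-17) = x*(-1/17) = -x/17)
g(v - K(-4, u(6)))² = (-(2 - (3 - 4))/17)² = (-(2 - 1*(-1))/17)² = (-(2 + 1)/17)² = (-1/17*3)² = (-3/17)² = 9/289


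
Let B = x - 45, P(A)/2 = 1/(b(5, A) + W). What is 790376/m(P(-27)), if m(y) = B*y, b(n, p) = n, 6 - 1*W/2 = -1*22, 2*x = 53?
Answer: -48212936/37 ≈ -1.3031e+6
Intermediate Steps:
x = 53/2 (x = (½)*53 = 53/2 ≈ 26.500)
W = 56 (W = 12 - (-2)*22 = 12 - 2*(-22) = 12 + 44 = 56)
P(A) = 2/61 (P(A) = 2/(5 + 56) = 2/61)
B = -37/2 (B = 53/2 - 45 = -37/2 ≈ -18.500)
m(y) = -37*y/2
790376/m(P(-27)) = 790376/((-37/2*2/61)) = 790376/(-37/61) = 790376*(-61/37) = -48212936/37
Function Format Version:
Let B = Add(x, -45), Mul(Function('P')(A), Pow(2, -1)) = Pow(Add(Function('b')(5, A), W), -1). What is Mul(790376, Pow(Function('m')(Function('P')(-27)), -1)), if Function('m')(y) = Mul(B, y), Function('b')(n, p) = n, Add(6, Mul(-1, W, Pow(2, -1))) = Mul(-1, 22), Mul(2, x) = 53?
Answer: Rational(-48212936, 37) ≈ -1.3031e+6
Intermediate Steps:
x = Rational(53, 2) (x = Mul(Rational(1, 2), 53) = Rational(53, 2) ≈ 26.500)
W = 56 (W = Add(12, Mul(-2, Mul(-1, 22))) = Add(12, Mul(-2, -22)) = Add(12, 44) = 56)
Function('P')(A) = Rational(2, 61) (Function('P')(A) = Mul(2, Pow(Add(5, 56), -1)) = Mul(2, Pow(61, -1)) = Mul(2, Rational(1, 61)) = Rational(2, 61))
B = Rational(-37, 2) (B = Add(Rational(53, 2), -45) = Rational(-37, 2) ≈ -18.500)
Function('m')(y) = Mul(Rational(-37, 2), y)
Mul(790376, Pow(Function('m')(Function('P')(-27)), -1)) = Mul(790376, Pow(Mul(Rational(-37, 2), Rational(2, 61)), -1)) = Mul(790376, Pow(Rational(-37, 61), -1)) = Mul(790376, Rational(-61, 37)) = Rational(-48212936, 37)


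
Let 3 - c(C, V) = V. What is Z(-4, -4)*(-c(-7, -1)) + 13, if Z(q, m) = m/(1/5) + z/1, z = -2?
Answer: 101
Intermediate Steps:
c(C, V) = 3 - V
Z(q, m) = -2 + 5*m (Z(q, m) = m/(1/5) - 2/1 = m/(⅕) - 2*1 = m*5 - 2 = 5*m - 2 = -2 + 5*m)
Z(-4, -4)*(-c(-7, -1)) + 13 = (-2 + 5*(-4))*(-(3 - 1*(-1))) + 13 = (-2 - 20)*(-(3 + 1)) + 13 = -(-22)*4 + 13 = -22*(-4) + 13 = 88 + 13 = 101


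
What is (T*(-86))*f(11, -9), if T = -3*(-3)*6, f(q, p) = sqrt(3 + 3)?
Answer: -4644*sqrt(6) ≈ -11375.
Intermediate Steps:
f(q, p) = sqrt(6)
T = 54 (T = 9*6 = 54)
(T*(-86))*f(11, -9) = (54*(-86))*sqrt(6) = -4644*sqrt(6)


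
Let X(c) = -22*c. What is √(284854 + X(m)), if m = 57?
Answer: 20*√709 ≈ 532.54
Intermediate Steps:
√(284854 + X(m)) = √(284854 - 22*57) = √(284854 - 1254) = √283600 = 20*√709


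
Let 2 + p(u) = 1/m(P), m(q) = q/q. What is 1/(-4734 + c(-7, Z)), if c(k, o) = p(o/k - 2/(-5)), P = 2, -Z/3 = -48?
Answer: -1/4735 ≈ -0.00021119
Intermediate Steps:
Z = 144 (Z = -3*(-48) = 144)
m(q) = 1
p(u) = -1 (p(u) = -2 + 1/1 = -2 + 1 = -1)
c(k, o) = -1
1/(-4734 + c(-7, Z)) = 1/(-4734 - 1) = 1/(-4735) = -1/4735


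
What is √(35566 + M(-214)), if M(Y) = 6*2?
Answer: √35578 ≈ 188.62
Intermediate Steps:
M(Y) = 12
√(35566 + M(-214)) = √(35566 + 12) = √35578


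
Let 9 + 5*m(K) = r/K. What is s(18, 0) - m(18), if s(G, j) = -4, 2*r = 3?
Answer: -133/60 ≈ -2.2167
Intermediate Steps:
r = 3/2 (r = (1/2)*3 = 3/2 ≈ 1.5000)
m(K) = -9/5 + 3/(10*K) (m(K) = -9/5 + (3/(2*K))/5 = -9/5 + 3/(10*K))
s(18, 0) - m(18) = -4 - 3*(1 - 6*18)/(10*18) = -4 - 3*(1 - 108)/(10*18) = -4 - 3*(-107)/(10*18) = -4 - 1*(-107/60) = -4 + 107/60 = -133/60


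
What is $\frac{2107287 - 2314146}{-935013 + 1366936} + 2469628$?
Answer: $\frac{1066688927785}{431923} \approx 2.4696 \cdot 10^{6}$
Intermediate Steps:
$\frac{2107287 - 2314146}{-935013 + 1366936} + 2469628 = - \frac{206859}{431923} + 2469628 = \frac{1066688927785}{431923}$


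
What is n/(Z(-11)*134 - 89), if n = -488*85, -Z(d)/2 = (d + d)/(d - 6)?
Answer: 705160/7409 ≈ 95.176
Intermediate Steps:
Z(d) = -4*d/(-6 + d) (Z(d) = -2*(d + d)/(d - 6) = -2*2*d/(-6 + d) = -4*d/(-6 + d))
n = -41480
n/(Z(-11)*134 - 89) = -41480/(-4*(-11)/(-6 - 11)*134 - 89) = -41480/(-4*(-11)/(-17)*134 - 89) = -41480/(-4*(-11)*(-1/17)*134 - 89) = -41480/(-44/17*134 - 89) = -41480/(-5896/17 - 89) = -41480/(-7409/17) = -41480*(-17/7409) = 705160/7409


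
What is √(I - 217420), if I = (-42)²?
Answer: 2*I*√53914 ≈ 464.39*I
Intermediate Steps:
I = 1764
√(I - 217420) = √(1764 - 217420) = √(-215656) = 2*I*√53914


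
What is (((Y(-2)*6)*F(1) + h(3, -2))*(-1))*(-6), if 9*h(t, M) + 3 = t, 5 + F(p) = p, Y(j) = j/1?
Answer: 288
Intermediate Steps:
Y(j) = j (Y(j) = j*1 = j)
F(p) = -5 + p
h(t, M) = -⅓ + t/9
(((Y(-2)*6)*F(1) + h(3, -2))*(-1))*(-6) = (((-2*6)*(-5 + 1) + (-⅓ + (⅑)*3))*(-1))*(-6) = ((-12*(-4) + (-⅓ + ⅓))*(-1))*(-6) = ((48 + 0)*(-1))*(-6) = (48*(-1))*(-6) = -48*(-6) = 288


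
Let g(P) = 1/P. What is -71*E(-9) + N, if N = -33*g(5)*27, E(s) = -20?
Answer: 6209/5 ≈ 1241.8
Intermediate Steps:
N = -891/5 (N = -33/5*27 = -891/5 ≈ -178.20)
-71*E(-9) + N = -71*(-20) - 891/5 = 1420 - 891/5 = 6209/5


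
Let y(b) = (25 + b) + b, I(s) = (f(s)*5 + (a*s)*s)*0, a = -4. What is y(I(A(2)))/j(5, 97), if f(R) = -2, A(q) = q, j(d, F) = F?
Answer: 25/97 ≈ 0.25773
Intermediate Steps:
I(s) = 0 (I(s) = (-2*5 + (-4*s)*s)*0 = (-10 - 4*s²)*0 = 0)
y(b) = 25 + 2*b
y(I(A(2)))/j(5, 97) = (25 + 2*0)/97 = (25 + 0)*(1/97) = 25*(1/97) = 25/97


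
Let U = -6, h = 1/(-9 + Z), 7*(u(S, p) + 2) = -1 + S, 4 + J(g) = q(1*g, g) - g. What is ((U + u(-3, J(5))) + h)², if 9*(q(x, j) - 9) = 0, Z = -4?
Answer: 619369/8281 ≈ 74.794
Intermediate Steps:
q(x, j) = 9 (q(x, j) = 9 + (⅑)*0 = 9 + 0 = 9)
J(g) = 5 - g (J(g) = -4 + (9 - g) = 5 - g)
u(S, p) = -15/7 + S/7 (u(S, p) = -2 + (-1 + S)/7 = -2 + (-⅐ + S/7) = -15/7 + S/7)
h = -1/13 (h = 1/(-9 - 4) = 1/(-13) = -1/13 ≈ -0.076923)
((U + u(-3, J(5))) + h)² = ((-6 + (-15/7 + (⅐)*(-3))) - 1/13)² = ((-6 + (-15/7 - 3/7)) - 1/13)² = ((-6 - 18/7) - 1/13)² = (-60/7 - 1/13)² = (-787/91)² = 619369/8281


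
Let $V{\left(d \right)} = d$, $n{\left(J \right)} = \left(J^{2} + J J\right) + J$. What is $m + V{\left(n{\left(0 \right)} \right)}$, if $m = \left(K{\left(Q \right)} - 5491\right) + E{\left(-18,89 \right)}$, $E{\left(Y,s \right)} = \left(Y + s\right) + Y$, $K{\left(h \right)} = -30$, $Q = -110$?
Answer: $-5468$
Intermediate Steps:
$n{\left(J \right)} = J + 2 J^{2}$ ($n{\left(J \right)} = \left(J^{2} + J^{2}\right) + J = 2 J^{2} + J = J + 2 J^{2}$)
$E{\left(Y,s \right)} = s + 2 Y$
$m = -5468$ ($m = \left(-30 - 5491\right) + \left(89 + 2 \left(-18\right)\right) = -5521 + \left(89 - 36\right) = -5521 + 53 = -5468$)
$m + V{\left(n{\left(0 \right)} \right)} = -5468 + 0 \left(1 + 2 \cdot 0\right) = -5468 + 0 \left(1 + 0\right) = -5468 + 0 \cdot 1 = -5468 + 0 = -5468$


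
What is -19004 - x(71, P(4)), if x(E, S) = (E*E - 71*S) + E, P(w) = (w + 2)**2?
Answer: -21560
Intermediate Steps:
P(w) = (2 + w)**2
x(E, S) = E + E**2 - 71*S (x(E, S) = (E**2 - 71*S) + E = E + E**2 - 71*S)
-19004 - x(71, P(4)) = -19004 - (71 + 71**2 - 71*(2 + 4)**2) = -19004 - (71 + 5041 - 71*6**2) = -19004 - (71 + 5041 - 71*36) = -19004 - (71 + 5041 - 2556) = -19004 - 1*2556 = -19004 - 2556 = -21560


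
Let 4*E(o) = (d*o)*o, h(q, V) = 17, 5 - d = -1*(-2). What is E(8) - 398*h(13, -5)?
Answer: -6718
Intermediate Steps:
d = 3 (d = 5 - (-1)*(-2) = 5 - 1*2 = 5 - 2 = 3)
E(o) = 3*o²/4 (E(o) = ((3*o)*o)/4 = (3*o²)/4 = 3*o²/4)
E(8) - 398*h(13, -5) = (¾)*8² - 398*17 = (¾)*64 - 6766 = 48 - 6766 = -6718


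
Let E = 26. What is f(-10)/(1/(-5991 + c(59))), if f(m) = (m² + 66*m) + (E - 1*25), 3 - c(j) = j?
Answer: 3380273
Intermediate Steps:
c(j) = 3 - j
f(m) = 1 + m² + 66*m (f(m) = (m² + 66*m) + (26 - 1*25) = (m² + 66*m) + (26 - 25) = (m² + 66*m) + 1 = 1 + m² + 66*m)
f(-10)/(1/(-5991 + c(59))) = (1 + (-10)² + 66*(-10))/(1/(-5991 + (3 - 1*59))) = (1 + 100 - 660)/(1/(-5991 + (3 - 59))) = -559/(1/(-5991 - 56)) = -559/(1/(-6047)) = -559/(-1/6047) = -559*(-6047) = 3380273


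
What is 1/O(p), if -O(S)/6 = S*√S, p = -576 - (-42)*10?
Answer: -I*√39/73008 ≈ -8.5538e-5*I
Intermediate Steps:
p = -156 (p = -576 - 1*(-420) = -576 + 420 = -156)
O(S) = -6*S^(3/2) (O(S) = -6*S*√S = -6*S^(3/2))
1/O(p) = 1/(-(-1872)*I*√39) = 1/(1872*I*√39) = -I*√39/73008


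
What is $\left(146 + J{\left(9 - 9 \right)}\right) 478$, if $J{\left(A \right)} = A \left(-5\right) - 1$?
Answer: $69310$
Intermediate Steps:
$J{\left(A \right)} = -1 - 5 A$ ($J{\left(A \right)} = - 5 A - 1 = -1 - 5 A$)
$\left(146 + J{\left(9 - 9 \right)}\right) 478 = \left(146 - \left(1 + 5 \left(9 - 9\right)\right)\right) 478 = \left(146 - 1\right) 478 = 145 \cdot 478 = 69310$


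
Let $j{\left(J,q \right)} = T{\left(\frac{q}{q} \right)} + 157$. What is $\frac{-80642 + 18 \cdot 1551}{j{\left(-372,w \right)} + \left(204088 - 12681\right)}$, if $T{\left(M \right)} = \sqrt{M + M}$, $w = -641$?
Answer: $- \frac{5050010168}{18348383047} + \frac{26362 \sqrt{2}}{18348383047} \approx -0.27523$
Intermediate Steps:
$T{\left(M \right)} = \sqrt{2} \sqrt{M}$ ($T{\left(M \right)} = \sqrt{2 M} = \sqrt{2} \sqrt{M}$)
$j{\left(J,q \right)} = 157 + \sqrt{2}$ ($j{\left(J,q \right)} = \sqrt{2} \sqrt{\frac{q}{q}} + 157 = \sqrt{2} \sqrt{1} + 157 = \sqrt{2} \cdot 1 + 157 = \sqrt{2} + 157 = 157 + \sqrt{2}$)
$\frac{-80642 + 18 \cdot 1551}{j{\left(-372,w \right)} + \left(204088 - 12681\right)} = \frac{-80642 + 18 \cdot 1551}{\left(157 + \sqrt{2}\right) + \left(204088 - 12681\right)} = \frac{-80642 + 27918}{\left(157 + \sqrt{2}\right) + \left(204088 - 12681\right)} = - \frac{52724}{\left(157 + \sqrt{2}\right) + 191407} = - \frac{52724}{191564 + \sqrt{2}}$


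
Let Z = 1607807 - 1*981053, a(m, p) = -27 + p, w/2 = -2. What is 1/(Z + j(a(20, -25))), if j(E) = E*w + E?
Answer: 1/626910 ≈ 1.5951e-6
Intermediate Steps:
w = -4 (w = 2*(-2) = -4)
j(E) = -3*E (j(E) = E*(-4) + E = -4*E + E = -3*E)
Z = 626754 (Z = 1607807 - 981053 = 626754)
1/(Z + j(a(20, -25))) = 1/(626754 - 3*(-27 - 25)) = 1/(626754 - 3*(-52)) = 1/(626754 + 156) = 1/626910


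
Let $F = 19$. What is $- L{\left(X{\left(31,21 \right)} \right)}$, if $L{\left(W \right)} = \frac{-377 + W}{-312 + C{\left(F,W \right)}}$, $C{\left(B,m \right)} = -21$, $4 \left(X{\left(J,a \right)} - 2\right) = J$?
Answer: $- \frac{1469}{1332} \approx -1.1029$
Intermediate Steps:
$X{\left(J,a \right)} = 2 + \frac{J}{4}$
$L{\left(W \right)} = \frac{377}{333} - \frac{W}{333}$ ($L{\left(W \right)} = \frac{-377 + W}{-312 - 21} = \frac{-377 + W}{-333} = \left(-377 + W\right) \left(- \frac{1}{333}\right) = \frac{377}{333} - \frac{W}{333}$)
$- L{\left(X{\left(31,21 \right)} \right)} = - (\frac{377}{333} - \frac{2 + \frac{1}{4} \cdot 31}{333}) = - (\frac{377}{333} - \frac{2 + \frac{31}{4}}{333}) = - (\frac{377}{333} - \frac{13}{444}) = \left(-1\right) \frac{1469}{1332} = - \frac{1469}{1332}$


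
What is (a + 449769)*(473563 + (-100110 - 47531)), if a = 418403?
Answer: 282956354584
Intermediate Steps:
(a + 449769)*(473563 + (-100110 - 47531)) = (418403 + 449769)*(473563 + (-100110 - 47531)) = 868172*(473563 - 147641) = 868172*325922 = 282956354584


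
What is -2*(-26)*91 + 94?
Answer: 4826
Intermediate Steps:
-2*(-26)*91 + 94 = 52*91 + 94 = 4732 + 94 = 4826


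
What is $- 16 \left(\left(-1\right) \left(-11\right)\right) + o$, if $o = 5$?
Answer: $-171$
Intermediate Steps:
$- 16 \left(\left(-1\right) \left(-11\right)\right) + o = - 16 \left(\left(-1\right) \left(-11\right)\right) + 5 = \left(-16\right) 11 + 5 = -176 + 5 = -171$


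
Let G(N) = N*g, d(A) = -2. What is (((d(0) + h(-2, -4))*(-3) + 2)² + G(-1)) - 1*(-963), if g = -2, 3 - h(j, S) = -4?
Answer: 1134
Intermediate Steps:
h(j, S) = 7 (h(j, S) = 3 - 1*(-4) = 3 + 4 = 7)
G(N) = -2*N (G(N) = N*(-2) = -2*N)
(((d(0) + h(-2, -4))*(-3) + 2)² + G(-1)) - 1*(-963) = (((-2 + 7)*(-3) + 2)² - 2*(-1)) - 1*(-963) = ((5*(-3) + 2)² + 2) + 963 = ((-15 + 2)² + 2) + 963 = ((-13)² + 2) + 963 = (169 + 2) + 963 = 171 + 963 = 1134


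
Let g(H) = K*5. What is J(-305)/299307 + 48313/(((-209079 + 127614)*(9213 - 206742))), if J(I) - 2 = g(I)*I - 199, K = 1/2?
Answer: -541246516369/168995033242470 ≈ -0.0032027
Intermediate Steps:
K = 1/2 ≈ 0.50000
g(H) = 5/2 (g(H) = (1/2)*5 = 5/2)
J(I) = -197 + 5*I/2 (J(I) = 2 + (5*I/2 - 199) = 2 + (-199 + 5*I/2) = -197 + 5*I/2)
J(-305)/299307 + 48313/(((-209079 + 127614)*(9213 - 206742))) = (-197 + (5/2)*(-305))/299307 + 48313/(((-209079 + 127614)*(9213 - 206742))) = (-197 - 1525/2)*(1/299307) + 48313/((-81465*(-197529))) = -1919/2*1/299307 + 48313/16091699985 = -101/31506 + 48313*(1/16091699985) = -101/31506 + 48313/16091699985 = -541246516369/168995033242470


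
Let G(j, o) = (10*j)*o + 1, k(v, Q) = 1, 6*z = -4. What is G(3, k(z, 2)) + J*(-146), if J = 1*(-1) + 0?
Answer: 177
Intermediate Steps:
z = -⅔ (z = (⅙)*(-4) = -⅔ ≈ -0.66667)
G(j, o) = 1 + 10*j*o (G(j, o) = 10*j*o + 1 = 1 + 10*j*o)
J = -1 (J = -1 + 0 = -1)
G(3, k(z, 2)) + J*(-146) = (1 + 10*3*1) - 1*(-146) = (1 + 30) + 146 = 31 + 146 = 177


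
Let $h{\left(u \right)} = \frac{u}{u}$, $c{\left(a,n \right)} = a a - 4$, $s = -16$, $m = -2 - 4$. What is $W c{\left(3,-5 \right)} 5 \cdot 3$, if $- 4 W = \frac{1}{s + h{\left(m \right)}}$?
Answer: $\frac{5}{4} \approx 1.25$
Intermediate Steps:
$m = -6$ ($m = -2 - 4 = -6$)
$c{\left(a,n \right)} = -4 + a^{2}$ ($c{\left(a,n \right)} = a^{2} - 4 = -4 + a^{2}$)
$h{\left(u \right)} = 1$
$W = \frac{1}{60}$ ($W = - \frac{1}{4 \left(-16 + 1\right)} = - \frac{1}{4 \left(-15\right)} = \left(- \frac{1}{4}\right) \left(- \frac{1}{15}\right) = \frac{1}{60} \approx 0.016667$)
$W c{\left(3,-5 \right)} 5 \cdot 3 = \frac{\left(-4 + 3^{2}\right) 5}{60} \cdot 3 = \frac{\left(-4 + 9\right) 5}{60} \cdot 3 = \frac{5 \cdot 5}{60} \cdot 3 = \frac{1}{60} \cdot 25 \cdot 3 = \frac{5}{12} \cdot 3 = \frac{5}{4}$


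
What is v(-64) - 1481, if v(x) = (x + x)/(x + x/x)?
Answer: -93175/63 ≈ -1479.0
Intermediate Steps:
v(x) = 2*x/(1 + x) (v(x) = (2*x)/(x + 1) = (2*x)/(1 + x) = 2*x/(1 + x))
v(-64) - 1481 = 2*(-64)/(1 - 64) - 1481 = 2*(-64)/(-63) - 1481 = 2*(-64)*(-1/63) - 1481 = 128/63 - 1481 = -93175/63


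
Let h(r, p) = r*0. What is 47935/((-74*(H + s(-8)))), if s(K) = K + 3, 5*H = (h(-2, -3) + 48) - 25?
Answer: 239675/148 ≈ 1619.4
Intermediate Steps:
h(r, p) = 0
H = 23/5 (H = ((0 + 48) - 25)/5 = (48 - 25)/5 = (⅕)*23 = 23/5 ≈ 4.6000)
s(K) = 3 + K
47935/((-74*(H + s(-8)))) = 47935/((-74*(23/5 + (3 - 8)))) = 47935/((-74*(23/5 - 5))) = 47935/((-74*(-⅖))) = 47935/(148/5) = 47935*(5/148) = 239675/148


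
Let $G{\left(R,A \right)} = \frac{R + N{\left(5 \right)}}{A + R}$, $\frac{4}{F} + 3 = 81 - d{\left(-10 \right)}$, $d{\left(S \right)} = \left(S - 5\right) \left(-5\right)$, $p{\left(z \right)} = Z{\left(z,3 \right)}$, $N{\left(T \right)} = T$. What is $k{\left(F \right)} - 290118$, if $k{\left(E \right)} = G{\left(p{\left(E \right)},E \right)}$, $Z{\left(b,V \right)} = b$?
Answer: $- \frac{2320925}{8} \approx -2.9012 \cdot 10^{5}$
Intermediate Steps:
$p{\left(z \right)} = z$
$d{\left(S \right)} = 25 - 5 S$ ($d{\left(S \right)} = \left(-5 + S\right) \left(-5\right) = 25 - 5 S$)
$F = \frac{4}{3}$ ($F = \frac{4}{-3 + \left(81 - \left(25 - -50\right)\right)} = \frac{4}{-3 + \left(81 - \left(25 + 50\right)\right)} = \frac{4}{-3 + \left(81 - 75\right)} = \frac{4}{-3 + 6} = \frac{4}{3} \approx 1.3333$)
$G{\left(R,A \right)} = \frac{5 + R}{A + R}$ ($G{\left(R,A \right)} = \frac{R + 5}{A + R} = \frac{5 + R}{A + R}$)
$k{\left(E \right)} = \frac{5 + E}{2 E}$ ($k{\left(E \right)} = \frac{5 + E}{E + E} = \frac{5 + E}{2 E}$)
$k{\left(F \right)} - 290118 = \frac{5 + \frac{4}{3}}{2 \cdot \frac{4}{3}} - 290118 = \frac{1}{2} \cdot \frac{3}{4} \cdot \frac{19}{3} - 290118 = \frac{19}{8} - 290118 = - \frac{2320925}{8}$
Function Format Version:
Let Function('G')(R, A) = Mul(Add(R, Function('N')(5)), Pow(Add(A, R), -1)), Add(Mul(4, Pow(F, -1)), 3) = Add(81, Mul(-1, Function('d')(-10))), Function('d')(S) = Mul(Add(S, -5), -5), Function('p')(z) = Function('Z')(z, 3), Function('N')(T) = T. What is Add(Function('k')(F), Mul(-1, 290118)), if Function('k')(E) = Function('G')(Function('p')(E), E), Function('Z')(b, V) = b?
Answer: Rational(-2320925, 8) ≈ -2.9012e+5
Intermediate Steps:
Function('p')(z) = z
Function('d')(S) = Add(25, Mul(-5, S)) (Function('d')(S) = Mul(Add(-5, S), -5) = Add(25, Mul(-5, S)))
F = Rational(4, 3) (F = Mul(4, Pow(Add(-3, Add(81, Mul(-1, Add(25, Mul(-5, -10))))), -1)) = Mul(4, Pow(Add(-3, Add(81, Mul(-1, Add(25, 50)))), -1)) = Mul(4, Pow(Add(-3, Add(81, Mul(-1, 75))), -1)) = Mul(4, Pow(Add(-3, Add(81, -75)), -1)) = Mul(4, Pow(Add(-3, 6), -1)) = Mul(4, Pow(3, -1)) = Mul(4, Rational(1, 3)) = Rational(4, 3) ≈ 1.3333)
Function('G')(R, A) = Mul(Pow(Add(A, R), -1), Add(5, R)) (Function('G')(R, A) = Mul(Add(R, 5), Pow(Add(A, R), -1)) = Mul(Add(5, R), Pow(Add(A, R), -1)) = Mul(Pow(Add(A, R), -1), Add(5, R)))
Function('k')(E) = Mul(Rational(1, 2), Pow(E, -1), Add(5, E)) (Function('k')(E) = Mul(Pow(Add(E, E), -1), Add(5, E)) = Mul(Pow(Mul(2, E), -1), Add(5, E)) = Mul(Mul(Rational(1, 2), Pow(E, -1)), Add(5, E)) = Mul(Rational(1, 2), Pow(E, -1), Add(5, E)))
Add(Function('k')(F), Mul(-1, 290118)) = Add(Mul(Rational(1, 2), Pow(Rational(4, 3), -1), Add(5, Rational(4, 3))), Mul(-1, 290118)) = Add(Mul(Rational(1, 2), Rational(3, 4), Rational(19, 3)), -290118) = Add(Rational(19, 8), -290118) = Rational(-2320925, 8)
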